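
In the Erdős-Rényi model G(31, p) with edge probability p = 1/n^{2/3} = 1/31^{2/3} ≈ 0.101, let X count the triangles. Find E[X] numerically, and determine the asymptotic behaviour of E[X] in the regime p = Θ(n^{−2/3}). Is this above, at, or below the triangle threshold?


Number of potential triangles: C(31, 3) = 4495.
Each occurs with probability p³ ≈ (0.101)³ ≈ 1.04058e-03.
By linearity: E[X] = C(31, 3)·p³ ≈ 4495 · 1.04058e-03 ≈ 4.677.
Since α = 2/3 < 1, p = c/n^{2/3} ≫ 1/n is above the triangle threshold p ~ 1/n. Asymptotically E[X] ~ (c³/6)·n^{3(1−α)} = (1³/6)·n^{1} → ∞; triangles are abundant w.h.p.

E[X] ≈ 4.677; in regime p = Θ(1/n^{2/3}) E[X] diverges (above the triangle threshold p ~ 1/n).


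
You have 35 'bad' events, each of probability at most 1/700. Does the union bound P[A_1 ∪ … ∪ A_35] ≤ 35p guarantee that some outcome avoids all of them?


Union bound: P[∪_{i=1}^{35} A_i] ≤ Σ_i P[A_i] ≤ 35·p = 35·(1/700) = 1/20.
Numerically: 1/20 ≈ 0.0500000.
Is 1/20 < 1? YES.
Since P[∪ A_i] ≤ 1/20 < 1, the complement has P[∩ A_i^c] ≥ 1 − 1/20 = 19/20 > 0, so some outcome avoids every A_i.

35·p = 1/20 ≈ 0.0500000; existence CERTIFIED by the union bound.


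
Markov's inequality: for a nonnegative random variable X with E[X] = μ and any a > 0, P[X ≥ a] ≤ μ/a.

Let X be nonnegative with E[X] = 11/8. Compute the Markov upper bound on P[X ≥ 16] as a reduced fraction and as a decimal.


μ = E[X] = 11/8, a = 16.
Markov: P[X ≥ 16] ≤ μ/a = (11/8)/16 = 11/128.
Numerically: ≈ 0.08594.
(Since a = 16 > μ = 1.37500, the bound 11/128 is < 1 and informative.)

P[X ≥ 16] ≤ 11/128 ≈ 0.08594.


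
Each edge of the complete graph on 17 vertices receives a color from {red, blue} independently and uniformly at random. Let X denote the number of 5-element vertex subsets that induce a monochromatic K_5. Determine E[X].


Let X = Σ_S X_S over the C(17, 5) = 6188 subsets S of size 5, where X_S = 1 if the K_5 on S is monochromatic.
For a fixed S, the K_5 on S has C(5, 2) = 10 edges. P[all 10 edges red] = (1/2)^10, and likewise for blue, so P[monochromatic] = 2·(1/2)^10 = 2^{1 − 10} = 1/512.
Summing: E[X] = C(17, 5) · 2^{1 − 10} = 6188 · 1/512 = 1547/128.
Numerically: E[X] ≈ 12.08594.

E[X] = C(17,5)·2^(1−C(5,2)) = 1547/128 ≈ 12.08594.


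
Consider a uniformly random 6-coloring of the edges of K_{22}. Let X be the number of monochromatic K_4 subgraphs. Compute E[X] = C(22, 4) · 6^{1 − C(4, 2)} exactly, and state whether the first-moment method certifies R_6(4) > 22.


E[X] = C(22, 4) · 6^{1 − 6} = 7315 · 6^{−5} = 7315/7776.
As a reduced fraction: E[X] = 7315/7776 ≈ 0.9407150.
Is E[X] < 1? YES.
Since E[X] < 1, there exists a 6-coloring of K_{22} with no monochromatic K_4; hence R_6(4) > 22.

E[X] = 7315/7776 ≈ 0.9407150; E[X] < 1, so R_6(4) > 22.


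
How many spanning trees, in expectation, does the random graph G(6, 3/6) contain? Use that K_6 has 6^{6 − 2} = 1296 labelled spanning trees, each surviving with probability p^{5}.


K_6 has 6^{6 − 2} = 1296 labelled spanning trees.
For each such spanning tree H, let X_H = 1 if all 5 edges of H are present in G. Then P[X_H = 1] = p^{5} = (1/2)^{5} = 1/32.
By linearity of expectation: E[X] = Σ_H E[X_H] = 1296 · p^{5} = 1296 · 1/32 = 81/2.
Numerically: E[X] ≈ 40.5.

E[X] = 1296 · (1/2)^{5} = 81/2 ≈ 40.5.


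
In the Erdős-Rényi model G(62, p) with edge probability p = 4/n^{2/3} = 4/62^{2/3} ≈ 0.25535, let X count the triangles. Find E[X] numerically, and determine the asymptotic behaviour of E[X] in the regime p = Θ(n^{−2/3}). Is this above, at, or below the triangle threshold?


Number of potential triangles: C(62, 3) = 37820.
Each occurs with probability p³ ≈ (0.25535)³ ≈ 1.6649324e-02.
By linearity: E[X] = C(62, 3)·p³ ≈ 37820 · 1.6649324e-02 ≈ 629.67742.
Since α = 2/3 < 1, p = c/n^{2/3} ≫ 1/n is above the triangle threshold p ~ 1/n. Asymptotically E[X] ~ (c³/6)·n^{3(1−α)} = (4³/6)·n^{1} → ∞; triangles are abundant w.h.p.

E[X] ≈ 629.67742; in regime p = Θ(1/n^{2/3}) E[X] diverges (above the triangle threshold p ~ 1/n).


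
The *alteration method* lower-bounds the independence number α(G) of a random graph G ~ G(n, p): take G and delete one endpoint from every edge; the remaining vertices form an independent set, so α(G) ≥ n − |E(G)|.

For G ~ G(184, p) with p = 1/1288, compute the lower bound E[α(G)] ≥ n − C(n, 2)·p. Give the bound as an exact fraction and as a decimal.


E[|E(G)|] = C(184, 2)·p = 16836 · (1/1288) = 183/14.
E[α(G)] ≥ n − E[|E(G)|] = 184 − 183/14 = 2393/14.
Numerically: ≈ 170.9286.
(This is only a lower bound; the true E[α(G)] may be larger.)

E[α(G)] ≥ 2393/14 ≈ 170.9286.


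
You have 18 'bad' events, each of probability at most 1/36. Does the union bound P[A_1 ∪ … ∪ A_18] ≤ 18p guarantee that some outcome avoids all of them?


Union bound: P[∪_{i=1}^{18} A_i] ≤ Σ_i P[A_i] ≤ 18·p = 18·(1/36) = 1/2.
Numerically: 1/2 ≈ 0.500000.
Is 1/2 < 1? YES.
Since P[∪ A_i] ≤ 1/2 < 1, the complement has P[∩ A_i^c] ≥ 1 − 1/2 = 1/2 > 0, so some outcome avoids every A_i.

18·p = 1/2 ≈ 0.500000; existence CERTIFIED by the union bound.


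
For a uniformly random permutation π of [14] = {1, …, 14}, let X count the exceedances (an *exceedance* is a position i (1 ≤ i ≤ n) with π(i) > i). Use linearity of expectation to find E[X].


Write X = Σ_{i=1}^{14} X_i, where X_i = 1_{π(i) > i}.
For each fixed i, π(i) is uniform over {1, …, 14} (marginal of a uniform permutation), so P[π(i) > i] = (n − i)/n. Summing: Σ_{i=1}^{14} (n − i)/n = (0 + 1 + … + 13)/14 = 14(14 − 1)/(2·14) = (14 − 1)/2.
Hence E[X] = Σ_{i=1}^{14} (14 − i)/14 = 13/2 ≈ 6.5000.

E[X] = 13/2 = 6.5000.


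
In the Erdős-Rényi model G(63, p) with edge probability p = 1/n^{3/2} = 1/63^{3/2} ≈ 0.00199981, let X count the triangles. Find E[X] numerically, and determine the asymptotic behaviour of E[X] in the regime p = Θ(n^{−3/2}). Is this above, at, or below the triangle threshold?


Number of potential triangles: C(63, 3) = 39711.
Each occurs with probability p³ ≈ (0.00199981)³ ≈ 7.99774453e-09.
By linearity: E[X] = C(63, 3)·p³ ≈ 39711 · 7.99774453e-09 ≈ 0.000318.
Since α = 3/2 > 1, p = c/n^{3/2} = o(1/n) is below the triangle threshold p ~ 1/n. Asymptotically E[X] ~ (c³/6)·n^{3(1−α)} = (1³/6)·n^{-1.5} → 0, so by Markov's inequality G has no triangles w.h.p.

E[X] ≈ 0.000318; in regime p = Θ(1/n^{3/2}) E[X] tends to 0 (below the triangle threshold p ~ 1/n).


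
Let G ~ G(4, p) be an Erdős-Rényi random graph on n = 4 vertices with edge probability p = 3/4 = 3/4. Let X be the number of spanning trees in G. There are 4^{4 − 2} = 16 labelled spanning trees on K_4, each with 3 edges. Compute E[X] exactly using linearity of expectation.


K_4 has 4^{4 − 2} = 16 labelled spanning trees.
For each such spanning tree H, let X_H = 1 if all 3 edges of H are present in G. Then P[X_H = 1] = p^{3} = (3/4)^{3} = 27/64.
By linearity of expectation: E[X] = Σ_H E[X_H] = 16 · p^{3} = 16 · 27/64 = 27/4.
Numerically: E[X] ≈ 6.75.

E[X] = 16 · (3/4)^{3} = 27/4 ≈ 6.75.


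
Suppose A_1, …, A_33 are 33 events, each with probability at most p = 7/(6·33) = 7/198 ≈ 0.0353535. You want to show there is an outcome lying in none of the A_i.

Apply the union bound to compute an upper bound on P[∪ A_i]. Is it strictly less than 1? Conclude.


Union bound: P[∪_{i=1}^{33} A_i] ≤ Σ_i P[A_i] ≤ 33·p = 33·(7/198) = 7/6.
Numerically: 7/6 ≈ 1.1666667.
Is 7/6 < 1? NO.
Since the bound 7/6 is ≥ 1, the union bound is uninformative here; it does NOT by itself certify existence.

33·p = 7/6 ≈ 1.1666667; existence NOT certified by the union bound.


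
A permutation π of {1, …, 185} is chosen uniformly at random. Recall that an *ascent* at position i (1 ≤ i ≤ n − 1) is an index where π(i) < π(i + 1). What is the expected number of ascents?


Write X = Σ X_I over i = 1, …, 184, with X_I the indicator of one ascent.
There are 184 indicators.
For each fixed i, the pair (π(i), π(i+1)) is a uniformly random ordered pair of distinct values from {1, …, 185}; by symmetry P[π(i) < π(i+1)] = 1/2.
By linearity: E[X] = 184 · (1/2) = (185 − 1) · (1/2) = 92 ≈ 92.000.

E[X] = 92 = 92.000.


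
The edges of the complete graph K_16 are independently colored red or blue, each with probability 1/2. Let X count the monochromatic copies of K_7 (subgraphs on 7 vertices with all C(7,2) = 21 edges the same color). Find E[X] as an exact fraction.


Let X = Σ_S X_S over the C(16, 7) = 11440 subsets S of size 7, where X_S = 1 if the K_7 on S is monochromatic.
For a fixed S, the K_7 on S has C(7, 2) = 21 edges. P[all 21 edges red] = (1/2)^21, and likewise for blue, so P[monochromatic] = 2·(1/2)^21 = 2^{1 − 21} = 1/1048576.
By linearity of expectation: E[X] = C(16, 7) · 2^{1 − 21} = 11440 · 1/1048576 = 715/65536.
Numerically: E[X] ≈ 0.011.

E[X] = C(16,7)·2^(1−C(7,2)) = 715/65536 ≈ 0.011.


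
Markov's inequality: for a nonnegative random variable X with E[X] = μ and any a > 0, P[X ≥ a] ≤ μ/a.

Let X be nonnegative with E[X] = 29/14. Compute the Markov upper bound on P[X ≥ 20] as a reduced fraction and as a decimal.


μ = E[X] = 29/14, a = 20.
Markov: P[X ≥ 20] ≤ μ/a = (29/14)/20 = 29/280.
Numerically: ≈ 0.103571.
(Since a = 20 > μ = 2.071429, the bound 29/280 is < 1 and informative.)

P[X ≥ 20] ≤ 29/280 ≈ 0.103571.


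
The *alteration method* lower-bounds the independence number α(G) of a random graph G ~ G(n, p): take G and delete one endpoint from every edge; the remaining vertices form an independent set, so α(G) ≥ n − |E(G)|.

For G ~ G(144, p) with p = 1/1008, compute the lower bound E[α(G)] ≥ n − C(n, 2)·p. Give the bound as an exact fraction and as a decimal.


E[|E(G)|] = C(144, 2)·p = 10296 · (1/1008) = 143/14.
E[α(G)] ≥ n − E[|E(G)|] = 144 − 143/14 = 1873/14.
Numerically: ≈ 133.7857.
(This is only a lower bound; the true E[α(G)] may be larger.)

E[α(G)] ≥ 1873/14 ≈ 133.7857.


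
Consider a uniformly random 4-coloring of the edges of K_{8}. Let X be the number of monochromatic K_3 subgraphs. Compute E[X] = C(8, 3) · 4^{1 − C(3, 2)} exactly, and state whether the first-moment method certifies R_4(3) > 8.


E[X] = C(8, 3) · 4^{1 − 3} = 56 · 4^{−2} = 56/16.
As a reduced fraction: E[X] = 7/2 ≈ 3.500.
Is E[X] < 1? NO.
Since E[X] ≥ 1, the first-moment bound is inconclusive at n = 8; it does NOT by itself certify R_4(3) > 8.

E[X] = 7/2 ≈ 3.500; E[X] ≥ 1; first-moment method inconclusive here.


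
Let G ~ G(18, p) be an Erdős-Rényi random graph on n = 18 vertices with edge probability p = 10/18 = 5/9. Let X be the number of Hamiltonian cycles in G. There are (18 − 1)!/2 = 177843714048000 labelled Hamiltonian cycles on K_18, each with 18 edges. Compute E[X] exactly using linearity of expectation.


K_18 has (18 − 1)!/2 = 177843714048000 labelled Hamiltonian cycles.
For each such Hamiltonian cycle H, let X_H = 1 if all 18 edges of H are present in G. Then P[X_H = 1] = p^{18} = (5/9)^{18} = 3814697265625/150094635296999121.
By linearity: E[X] = Σ_H E[X_H] = 177843714048000 · p^{18} = 177843714048000 · 3814697265625/150094635296999121 = 930617187500000000000000/205891132094649.
Numerically: E[X] ≈ 4.5199e+09.

E[X] = 177843714048000 · (5/9)^{18} = 930617187500000000000000/205891132094649 ≈ 4.5199e+09.


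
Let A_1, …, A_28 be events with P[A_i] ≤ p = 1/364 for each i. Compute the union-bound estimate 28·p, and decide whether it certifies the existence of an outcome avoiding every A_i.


Union bound: P[∪_{i=1}^{28} A_i] ≤ Σ_i P[A_i] ≤ 28·p = 28·(1/364) = 1/13.
Numerically: 1/13 ≈ 0.076923.
Is 1/13 < 1? YES.
Since P[∪ A_i] ≤ 1/13 < 1, the complement has P[∩ A_i^c] ≥ 1 − 1/13 = 12/13 > 0, so some outcome avoids every A_i.

28·p = 1/13 ≈ 0.076923; existence CERTIFIED by the union bound.


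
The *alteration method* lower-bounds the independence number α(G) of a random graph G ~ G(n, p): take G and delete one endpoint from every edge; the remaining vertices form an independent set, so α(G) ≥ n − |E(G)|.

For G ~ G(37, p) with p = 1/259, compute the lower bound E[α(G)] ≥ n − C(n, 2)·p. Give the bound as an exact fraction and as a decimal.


E[|E(G)|] = C(37, 2)·p = 666 · (1/259) = 18/7.
E[α(G)] ≥ n − E[|E(G)|] = 37 − 18/7 = 241/7.
Numerically: ≈ 34.429.
(This is only a lower bound; the true E[α(G)] may be larger.)

E[α(G)] ≥ 241/7 ≈ 34.429.


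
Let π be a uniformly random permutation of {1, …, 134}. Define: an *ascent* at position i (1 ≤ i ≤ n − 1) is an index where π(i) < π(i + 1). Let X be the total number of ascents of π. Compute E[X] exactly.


Write X = Σ X_I over i = 1, …, 133, with X_I the indicator of one ascent.
There are 133 indicators.
For each fixed i, the pair (π(i), π(i+1)) is a uniformly random ordered pair of distinct values from {1, …, 134}; by symmetry P[π(i) < π(i+1)] = 1/2.
By linearity: E[X] = 133 · (1/2) = (134 − 1) · (1/2) = 133/2 ≈ 66.5000.

E[X] = 133/2 = 66.5000.


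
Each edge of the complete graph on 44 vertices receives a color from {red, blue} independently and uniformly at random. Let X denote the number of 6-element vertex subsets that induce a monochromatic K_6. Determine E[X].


Let X = Σ_S X_S over the C(44, 6) = 7059052 subsets S of size 6, where X_S = 1 if the K_6 on S is monochromatic.
For a fixed S, the K_6 on S has C(6, 2) = 15 edges. P[all 15 edges red] = (1/2)^15, and likewise for blue, so P[monochromatic] = 2·(1/2)^15 = 2^{1 − 15} = 1/16384.
By linearity of expectation: E[X] = C(44, 6) · 2^{1 − 15} = 7059052 · 1/16384 = 1764763/4096.
Numerically: E[X] ≈ 430.85034.

E[X] = C(44,6)·2^(1−C(6,2)) = 1764763/4096 ≈ 430.85034.


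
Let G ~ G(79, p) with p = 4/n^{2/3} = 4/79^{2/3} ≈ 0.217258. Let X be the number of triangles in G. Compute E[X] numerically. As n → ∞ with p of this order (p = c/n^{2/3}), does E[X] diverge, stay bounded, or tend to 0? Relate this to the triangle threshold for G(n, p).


Number of potential triangles: C(79, 3) = 79079.
Each occurs with probability p³ ≈ (0.217258)³ ≈ 1.02547669e-02.
By linearity: E[X] = C(79, 3)·p³ ≈ 79079 · 1.02547669e-02 ≈ 810.936709.
Since α = 2/3 < 1, p = c/n^{2/3} ≫ 1/n is above the triangle threshold p ~ 1/n. Asymptotically E[X] ~ (c³/6)·n^{3(1−α)} = (4³/6)·n^{1} → ∞; triangles are abundant w.h.p.

E[X] ≈ 810.936709; in regime p = Θ(1/n^{2/3}) E[X] diverges (above the triangle threshold p ~ 1/n).


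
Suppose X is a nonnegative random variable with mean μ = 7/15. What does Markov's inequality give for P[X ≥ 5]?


μ = E[X] = 7/15, a = 5.
Markov: P[X ≥ 5] ≤ μ/a = (7/15)/5 = 7/75.
Numerically: ≈ 0.093.
(Since a = 5 > μ = 0.467, the bound 7/75 is < 1 and informative.)

P[X ≥ 5] ≤ 7/75 ≈ 0.093.


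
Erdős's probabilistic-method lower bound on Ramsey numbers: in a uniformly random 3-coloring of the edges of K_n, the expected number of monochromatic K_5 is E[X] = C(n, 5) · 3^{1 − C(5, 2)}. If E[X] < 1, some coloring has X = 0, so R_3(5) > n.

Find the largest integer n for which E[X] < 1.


We need C(n, 5) · 3^{1 − 10} < 1, i.e. C(n, 5) < 3^{10 − 1} = 19683.
Check values of n near the boundary:
  n = 15: C(15, 5) = 3003; 3003 < 19683? YES
  n = 16: C(16, 5) = 4368; 4368 < 19683? YES
  n = 17: C(17, 5) = 6188; 6188 < 19683? YES
  n = 18: C(18, 5) = 8568; 8568 < 19683? YES
  n = 19: C(19, 5) = 11628; 11628 < 19683? YES
  n = 20: C(20, 5) = 15504; 15504 < 19683? YES
  n = 21: C(21, 5) = 20349; 20349 < 19683? NO
The largest n with C(n, 5) < 19683 is n = 20 (where E[X] = 5168/6561 ≈ 0.7876848). Hence R_3(5) > 20, i.e. R_3(5) ≥ 21.

Largest n = 20; hence R_3(5) > 20.


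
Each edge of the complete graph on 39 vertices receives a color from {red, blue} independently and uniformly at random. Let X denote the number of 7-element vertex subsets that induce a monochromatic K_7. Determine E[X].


Let X = Σ_S X_S over the C(39, 7) = 15380937 subsets S of size 7, where X_S = 1 if the K_7 on S is monochromatic.
For a fixed S, the K_7 on S has C(7, 2) = 21 edges. P[all 21 edges red] = (1/2)^21, and likewise for blue, so P[monochromatic] = 2·(1/2)^21 = 2^{1 − 21} = 1/1048576.
By linearity: E[X] = C(39, 7) · 2^{1 − 21} = 15380937 · 1/1048576 = 15380937/1048576.
Numerically: E[X] ≈ 14.66840.

E[X] = C(39,7)·2^(1−C(7,2)) = 15380937/1048576 ≈ 14.66840.


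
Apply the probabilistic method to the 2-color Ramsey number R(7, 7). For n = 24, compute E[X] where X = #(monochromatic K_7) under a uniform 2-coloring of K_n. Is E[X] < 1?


E[X] = C(24, 7) · 2^{1 − 21} = 346104 · 2^{−20} = 346104/1048576.
As a reduced fraction: E[X] = 43263/131072 ≈ 0.330.
Is E[X] < 1? YES.
Since E[X] < 1, there exists a 2-coloring of K_{24} with no monochromatic K_7; hence R(7, 7) > 24.

E[X] = 43263/131072 ≈ 0.330; E[X] < 1, so R(7, 7) > 24.


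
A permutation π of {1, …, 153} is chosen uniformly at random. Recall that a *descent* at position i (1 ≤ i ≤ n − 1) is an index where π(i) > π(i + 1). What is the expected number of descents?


Write X = Σ X_I over i = 1, …, 152, with X_I the indicator of one descent.
There are 152 indicators.
For each fixed i, the pair (π(i), π(i+1)) is a uniformly random ordered pair of distinct values from {1, …, 153}; by symmetry P[π(i) > π(i+1)] = 1/2.
By linearity: E[X] = 152 · (1/2) = (153 − 1) · (1/2) = 76 ≈ 76.0000.

E[X] = 76 = 76.0000.


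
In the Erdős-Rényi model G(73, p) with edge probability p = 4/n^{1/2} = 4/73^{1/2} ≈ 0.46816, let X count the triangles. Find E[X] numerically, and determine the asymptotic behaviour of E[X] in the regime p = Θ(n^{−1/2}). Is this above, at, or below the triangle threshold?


Number of potential triangles: C(73, 3) = 62196.
Each occurs with probability p³ ≈ (0.46816)³ ≈ 1.0261142e-01.
By linearity: E[X] = C(73, 3)·p³ ≈ 62196 · 1.0261142e-01 ≈ 6382.01967.
Since α = 1/2 < 1, p = c/n^{1/2} ≫ 1/n is above the triangle threshold p ~ 1/n. Asymptotically E[X] ~ (c³/6)·n^{3(1−α)} = (4³/6)·n^{1.5} → ∞; triangles are abundant w.h.p.

E[X] ≈ 6382.01967; in regime p = Θ(1/n^{1/2}) E[X] diverges (above the triangle threshold p ~ 1/n).


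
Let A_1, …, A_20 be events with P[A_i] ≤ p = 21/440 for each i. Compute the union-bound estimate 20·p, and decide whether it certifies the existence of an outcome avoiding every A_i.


Union bound: P[∪_{i=1}^{20} A_i] ≤ Σ_i P[A_i] ≤ 20·p = 20·(21/440) = 21/22.
Numerically: 21/22 ≈ 0.955.
Is 21/22 < 1? YES.
Since P[∪ A_i] ≤ 21/22 < 1, the complement has P[∩ A_i^c] ≥ 1 − 21/22 = 1/22 > 0, so some outcome avoids every A_i.

20·p = 21/22 ≈ 0.955; existence CERTIFIED by the union bound.


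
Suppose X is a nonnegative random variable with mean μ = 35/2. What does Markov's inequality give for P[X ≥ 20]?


μ = E[X] = 35/2, a = 20.
Markov: P[X ≥ 20] ≤ μ/a = (35/2)/20 = 7/8.
Numerically: ≈ 0.875.
(Since a = 20 > μ = 17.500, the bound 7/8 is < 1 and informative.)

P[X ≥ 20] ≤ 7/8 ≈ 0.875.


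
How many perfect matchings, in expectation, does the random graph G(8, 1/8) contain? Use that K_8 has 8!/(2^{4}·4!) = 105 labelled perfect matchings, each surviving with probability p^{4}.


K_8 has 8!/(2^{4}·4!) = 105 labelled perfect matchings.
For each such perfect matching H, let X_H = 1 if all 4 edges of H are present in G. Then P[X_H = 1] = p^{4} = (1/8)^{4} = 1/4096.
Summing the indicators: E[X] = Σ_H E[X_H] = 105 · p^{4} = 105 · 1/4096 = 105/4096.
Numerically: E[X] ≈ 0.0256348.

E[X] = 105 · (1/8)^{4} = 105/4096 ≈ 0.0256348.


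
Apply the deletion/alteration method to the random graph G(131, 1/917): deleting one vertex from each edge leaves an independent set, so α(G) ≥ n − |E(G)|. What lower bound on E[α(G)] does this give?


E[|E(G)|] = C(131, 2)·p = 8515 · (1/917) = 65/7.
E[α(G)] ≥ n − E[|E(G)|] = 131 − 65/7 = 852/7.
Numerically: ≈ 121.71429.
(This is only a lower bound; the true E[α(G)] may be larger.)

E[α(G)] ≥ 852/7 ≈ 121.71429.


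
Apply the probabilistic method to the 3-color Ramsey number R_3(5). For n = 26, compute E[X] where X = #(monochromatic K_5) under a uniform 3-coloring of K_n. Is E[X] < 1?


E[X] = C(26, 5) · 3^{1 − 10} = 65780 · 3^{−9} = 65780/19683.
As a reduced fraction: E[X] = 65780/19683 ≈ 3.341970.
Is E[X] < 1? NO.
Since E[X] ≥ 1, the first-moment bound is inconclusive at n = 26; it does NOT by itself certify R_3(5) > 26.

E[X] = 65780/19683 ≈ 3.341970; E[X] ≥ 1; first-moment method inconclusive here.


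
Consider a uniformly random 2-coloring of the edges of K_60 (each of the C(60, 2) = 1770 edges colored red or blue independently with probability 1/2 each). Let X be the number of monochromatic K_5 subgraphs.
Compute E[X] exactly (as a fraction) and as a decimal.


Let X = Σ_S X_S over the C(60, 5) = 5461512 subsets S of size 5, where X_S = 1 if the K_5 on S is monochromatic.
For a fixed S, the K_5 on S has C(5, 2) = 10 edges. P[all 10 edges red] = (1/2)^10, and likewise for blue, so P[monochromatic] = 2·(1/2)^10 = 2^{1 − 10} = 1/512.
By linearity of expectation: E[X] = C(60, 5) · 2^{1 − 10} = 5461512 · 1/512 = 682689/64.
Numerically: E[X] ≈ 10667.0156.

E[X] = C(60,5)·2^(1−C(5,2)) = 682689/64 ≈ 10667.0156.


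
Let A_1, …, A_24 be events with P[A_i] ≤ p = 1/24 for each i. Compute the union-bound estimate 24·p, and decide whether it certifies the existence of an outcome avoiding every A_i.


Union bound: P[∪_{i=1}^{24} A_i] ≤ Σ_i P[A_i] ≤ 24·p = 24·(1/24) = 1.
Numerically: 1 ≈ 1.000.
Is 1 < 1? NO.
Since the bound 1 is ≥ 1, the union bound is uninformative here; it does NOT by itself certify existence.

24·p = 1 ≈ 1.000; existence NOT certified by the union bound.


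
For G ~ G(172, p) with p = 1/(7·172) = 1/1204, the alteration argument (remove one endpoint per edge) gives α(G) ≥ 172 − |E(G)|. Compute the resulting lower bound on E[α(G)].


E[|E(G)|] = C(172, 2)·p = 14706 · (1/1204) = 171/14.
E[α(G)] ≥ n − E[|E(G)|] = 172 − 171/14 = 2237/14.
Numerically: ≈ 159.786.
(This is only a lower bound; the true E[α(G)] may be larger.)

E[α(G)] ≥ 2237/14 ≈ 159.786.


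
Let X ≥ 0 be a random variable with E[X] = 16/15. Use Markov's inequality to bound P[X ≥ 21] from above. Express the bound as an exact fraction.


μ = E[X] = 16/15, a = 21.
Markov: P[X ≥ 21] ≤ μ/a = (16/15)/21 = 16/315.
Numerically: ≈ 0.05079.
(Since a = 21 > μ = 1.06667, the bound 16/315 is < 1 and informative.)

P[X ≥ 21] ≤ 16/315 ≈ 0.05079.


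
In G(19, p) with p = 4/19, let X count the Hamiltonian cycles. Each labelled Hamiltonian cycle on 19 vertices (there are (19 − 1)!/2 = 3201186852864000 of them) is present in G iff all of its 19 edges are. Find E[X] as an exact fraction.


K_19 has (19 − 1)!/2 = 3201186852864000 labelled Hamiltonian cycles.
For each such Hamiltonian cycle H, let X_H = 1 if all 19 edges of H are present in G. Then P[X_H = 1] = p^{19} = (4/19)^{19} = 274877906944/1978419655660313589123979.
Summing the indicators: E[X] = Σ_H E[X_H] = 3201186852864000 · p^{19} = 3201186852864000 · 274877906944/1978419655660313589123979 = 879935541851906811887616000/1978419655660313589123979.
Numerically: E[X] ≈ 444.8.

E[X] = 3201186852864000 · (4/19)^{19} = 879935541851906811887616000/1978419655660313589123979 ≈ 444.8.


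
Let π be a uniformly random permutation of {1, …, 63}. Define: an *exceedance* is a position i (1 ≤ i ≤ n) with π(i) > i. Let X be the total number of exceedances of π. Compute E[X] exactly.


Write X = Σ_{i=1}^{63} X_i, where X_i = 1_{π(i) > i}.
For each fixed i, π(i) is uniform over {1, …, 63} (marginal of a uniform permutation), so P[π(i) > i] = (n − i)/n. Summing: Σ_{i=1}^{63} (n − i)/n = (0 + 1 + … + 62)/63 = 63(63 − 1)/(2·63) = (63 − 1)/2.
Hence E[X] = Σ_{i=1}^{63} (63 − i)/63 = 31 ≈ 31.000.

E[X] = 31 = 31.000.


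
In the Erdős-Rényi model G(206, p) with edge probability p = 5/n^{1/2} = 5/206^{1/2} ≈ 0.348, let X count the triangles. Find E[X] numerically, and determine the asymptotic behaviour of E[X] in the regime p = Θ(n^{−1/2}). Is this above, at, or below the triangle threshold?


Number of potential triangles: C(206, 3) = 1435820.
Each occurs with probability p³ ≈ (0.348)³ ≈ 4.22775e-02.
By linearity: E[X] = C(206, 3)·p³ ≈ 1435820 · 4.22775e-02 ≈ 60702.864.
Since α = 1/2 < 1, p = c/n^{1/2} ≫ 1/n is above the triangle threshold p ~ 1/n. Asymptotically E[X] ~ (c³/6)·n^{3(1−α)} = (5³/6)·n^{1.5} → ∞; triangles are abundant w.h.p.

E[X] ≈ 60702.864; in regime p = Θ(1/n^{1/2}) E[X] diverges (above the triangle threshold p ~ 1/n).


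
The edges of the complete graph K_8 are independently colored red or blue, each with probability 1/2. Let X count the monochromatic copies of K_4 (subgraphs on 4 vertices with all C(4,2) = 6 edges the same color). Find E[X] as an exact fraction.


Let X = Σ_S X_S over the C(8, 4) = 70 subsets S of size 4, where X_S = 1 if the K_4 on S is monochromatic.
For a fixed S, the K_4 on S has C(4, 2) = 6 edges. P[all 6 edges red] = (1/2)^6, and likewise for blue, so P[monochromatic] = 2·(1/2)^6 = 2^{1 − 6} = 1/32.
By linearity of expectation: E[X] = C(8, 4) · 2^{1 − 6} = 70 · 1/32 = 35/16.
Numerically: E[X] ≈ 2.1875.

E[X] = C(8,4)·2^(1−C(4,2)) = 35/16 ≈ 2.1875.


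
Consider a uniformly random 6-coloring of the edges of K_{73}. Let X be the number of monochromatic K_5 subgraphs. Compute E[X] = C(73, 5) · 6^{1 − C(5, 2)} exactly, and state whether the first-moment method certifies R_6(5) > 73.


E[X] = C(73, 5) · 6^{1 − 10} = 15020334 · 6^{−9} = 15020334/10077696.
As a reduced fraction: E[X] = 834463/559872 ≈ 1.490.
Is E[X] < 1? NO.
Since E[X] ≥ 1, the first-moment bound is inconclusive at n = 73; it does NOT by itself certify R_6(5) > 73.

E[X] = 834463/559872 ≈ 1.490; E[X] ≥ 1; first-moment method inconclusive here.


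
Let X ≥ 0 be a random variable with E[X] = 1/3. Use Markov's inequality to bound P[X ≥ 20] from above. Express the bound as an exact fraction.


μ = E[X] = 1/3, a = 20.
Markov: P[X ≥ 20] ≤ μ/a = (1/3)/20 = 1/60.
Numerically: ≈ 0.01667.
(Since a = 20 > μ = 0.33333, the bound 1/60 is < 1 and informative.)

P[X ≥ 20] ≤ 1/60 ≈ 0.01667.


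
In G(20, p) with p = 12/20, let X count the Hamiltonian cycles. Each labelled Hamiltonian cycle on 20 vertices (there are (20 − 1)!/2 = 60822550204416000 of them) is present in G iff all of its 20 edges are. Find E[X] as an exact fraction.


K_20 has (20 − 1)!/2 = 60822550204416000 labelled Hamiltonian cycles.
For each such Hamiltonian cycle H, let X_H = 1 if all 20 edges of H are present in G. Then P[X_H = 1] = p^{20} = (3/5)^{20} = 3486784401/95367431640625.
By linearity of expectation: E[X] = Σ_H E[X_H] = 60822550204416000 · p^{20} = 60822550204416000 · 3486784401/95367431640625 = 1696600954254376560918528/762939453125.
Numerically: E[X] ≈ 2.22377e+12.

E[X] = 60822550204416000 · (3/5)^{20} = 1696600954254376560918528/762939453125 ≈ 2.22377e+12.


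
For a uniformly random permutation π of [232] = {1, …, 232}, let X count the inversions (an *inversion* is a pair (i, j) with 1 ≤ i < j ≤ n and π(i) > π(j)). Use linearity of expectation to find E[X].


Write X = Σ X_I over the C(232, 2) = 26796 pairs i < j, with X_I the indicator of one inversion.
There are 26796 indicators.
For each fixed pair i < j, the values π(i) and π(j) are two distinct elements of {1, …, 232} in uniformly random order; by symmetry P[π(i) > π(j)] = 1/2.
By linearity: E[X] = 26796 · (1/2) = C(232, 2) · (1/2) = 26796/2 = 13398 ≈ 13398.000.

E[X] = 13398 = 13398.000.


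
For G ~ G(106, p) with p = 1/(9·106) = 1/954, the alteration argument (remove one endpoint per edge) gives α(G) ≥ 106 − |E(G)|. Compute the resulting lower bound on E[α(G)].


E[|E(G)|] = C(106, 2)·p = 5565 · (1/954) = 35/6.
E[α(G)] ≥ n − E[|E(G)|] = 106 − 35/6 = 601/6.
Numerically: ≈ 100.16667.
(This is only a lower bound; the true E[α(G)] may be larger.)

E[α(G)] ≥ 601/6 ≈ 100.16667.


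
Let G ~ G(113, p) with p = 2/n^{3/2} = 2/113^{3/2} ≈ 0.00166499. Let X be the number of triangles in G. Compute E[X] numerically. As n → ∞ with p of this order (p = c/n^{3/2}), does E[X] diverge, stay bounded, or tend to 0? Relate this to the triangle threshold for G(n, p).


Number of potential triangles: C(113, 3) = 234136.
Each occurs with probability p³ ≈ (0.00166499)³ ≈ 4.61569381e-09.
By linearity: E[X] = C(113, 3)·p³ ≈ 234136 · 4.61569381e-09 ≈ 0.001081.
Since α = 3/2 > 1, p = c/n^{3/2} = o(1/n) is below the triangle threshold p ~ 1/n. Asymptotically E[X] ~ (c³/6)·n^{3(1−α)} = (2³/6)·n^{-1.5} → 0, so by Markov's inequality G has no triangles w.h.p.

E[X] ≈ 0.001081; in regime p = Θ(1/n^{3/2}) E[X] tends to 0 (below the triangle threshold p ~ 1/n).


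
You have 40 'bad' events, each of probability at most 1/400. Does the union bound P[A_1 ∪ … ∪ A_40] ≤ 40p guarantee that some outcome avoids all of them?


Union bound: P[∪_{i=1}^{40} A_i] ≤ Σ_i P[A_i] ≤ 40·p = 40·(1/400) = 1/10.
Numerically: 1/10 ≈ 0.1000000.
Is 1/10 < 1? YES.
Since P[∪ A_i] ≤ 1/10 < 1, the complement has P[∩ A_i^c] ≥ 1 − 1/10 = 9/10 > 0, so some outcome avoids every A_i.

40·p = 1/10 ≈ 0.1000000; existence CERTIFIED by the union bound.


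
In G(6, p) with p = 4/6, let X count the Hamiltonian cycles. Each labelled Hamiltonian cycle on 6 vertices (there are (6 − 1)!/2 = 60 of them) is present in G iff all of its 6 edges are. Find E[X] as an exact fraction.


K_6 has (6 − 1)!/2 = 60 labelled Hamiltonian cycles.
For each such Hamiltonian cycle H, let X_H = 1 if all 6 edges of H are present in G. Then P[X_H = 1] = p^{6} = (2/3)^{6} = 64/729.
By linearity of expectation: E[X] = Σ_H E[X_H] = 60 · p^{6} = 60 · 64/729 = 1280/243.
Numerically: E[X] ≈ 5.2675.

E[X] = 60 · (2/3)^{6} = 1280/243 ≈ 5.2675.


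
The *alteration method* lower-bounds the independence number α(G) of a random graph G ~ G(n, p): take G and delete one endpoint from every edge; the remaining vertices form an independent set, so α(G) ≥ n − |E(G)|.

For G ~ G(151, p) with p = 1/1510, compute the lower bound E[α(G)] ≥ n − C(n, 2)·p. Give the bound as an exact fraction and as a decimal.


E[|E(G)|] = C(151, 2)·p = 11325 · (1/1510) = 15/2.
E[α(G)] ≥ n − E[|E(G)|] = 151 − 15/2 = 287/2.
Numerically: ≈ 143.50000.
(This is only a lower bound; the true E[α(G)] may be larger.)

E[α(G)] ≥ 287/2 ≈ 143.50000.


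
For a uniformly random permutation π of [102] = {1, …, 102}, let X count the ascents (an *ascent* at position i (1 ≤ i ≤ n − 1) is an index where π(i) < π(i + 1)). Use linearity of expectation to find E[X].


Write X = Σ X_I over i = 1, …, 101, with X_I the indicator of one ascent.
There are 101 indicators.
For each fixed i, the pair (π(i), π(i+1)) is a uniformly random ordered pair of distinct values from {1, …, 102}; by symmetry P[π(i) < π(i+1)] = 1/2.
By linearity: E[X] = 101 · (1/2) = (102 − 1) · (1/2) = 101/2 ≈ 50.50000.

E[X] = 101/2 = 50.50000.


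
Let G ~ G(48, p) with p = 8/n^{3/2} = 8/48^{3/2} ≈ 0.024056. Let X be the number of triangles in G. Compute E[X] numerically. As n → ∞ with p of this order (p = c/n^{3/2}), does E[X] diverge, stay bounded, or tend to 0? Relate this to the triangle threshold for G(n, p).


Number of potential triangles: C(48, 3) = 17296.
Each occurs with probability p³ ≈ (0.024056)³ ≈ 1.3921447e-05.
By linearity: E[X] = C(48, 3)·p³ ≈ 17296 · 1.3921447e-05 ≈ 0.24079.
Since α = 3/2 > 1, p = c/n^{3/2} = o(1/n) is below the triangle threshold p ~ 1/n. Asymptotically E[X] ~ (c³/6)·n^{3(1−α)} = (8³/6)·n^{-1.5} → 0, so by Markov's inequality G has no triangles w.h.p.

E[X] ≈ 0.24079; in regime p = Θ(1/n^{3/2}) E[X] tends to 0 (below the triangle threshold p ~ 1/n).


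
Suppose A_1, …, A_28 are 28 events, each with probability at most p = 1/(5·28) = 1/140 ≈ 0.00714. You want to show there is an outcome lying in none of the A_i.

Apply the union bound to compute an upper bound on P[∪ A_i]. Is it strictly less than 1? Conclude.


Union bound: P[∪_{i=1}^{28} A_i] ≤ Σ_i P[A_i] ≤ 28·p = 28·(1/140) = 1/5.
Numerically: 1/5 ≈ 0.20000.
Is 1/5 < 1? YES.
Since P[∪ A_i] ≤ 1/5 < 1, the complement has P[∩ A_i^c] ≥ 1 − 1/5 = 4/5 > 0, so some outcome avoids every A_i.

28·p = 1/5 ≈ 0.20000; existence CERTIFIED by the union bound.


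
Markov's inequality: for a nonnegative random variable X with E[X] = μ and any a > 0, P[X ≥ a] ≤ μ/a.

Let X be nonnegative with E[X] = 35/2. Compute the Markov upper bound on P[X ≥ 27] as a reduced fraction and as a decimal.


μ = E[X] = 35/2, a = 27.
Markov: P[X ≥ 27] ≤ μ/a = (35/2)/27 = 35/54.
Numerically: ≈ 0.648.
(Since a = 27 > μ = 17.500, the bound 35/54 is < 1 and informative.)

P[X ≥ 27] ≤ 35/54 ≈ 0.648.


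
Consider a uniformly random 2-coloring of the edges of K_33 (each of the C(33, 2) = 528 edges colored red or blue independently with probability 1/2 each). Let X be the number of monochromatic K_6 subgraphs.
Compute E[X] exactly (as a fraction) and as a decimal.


Let X = Σ_S X_S over the C(33, 6) = 1107568 subsets S of size 6, where X_S = 1 if the K_6 on S is monochromatic.
For a fixed S, the K_6 on S has C(6, 2) = 15 edges. P[all 15 edges red] = (1/2)^15, and likewise for blue, so P[monochromatic] = 2·(1/2)^15 = 2^{1 − 15} = 1/16384.
By linearity: E[X] = C(33, 6) · 2^{1 − 15} = 1107568 · 1/16384 = 69223/1024.
Numerically: E[X] ≈ 67.601.

E[X] = C(33,6)·2^(1−C(6,2)) = 69223/1024 ≈ 67.601.


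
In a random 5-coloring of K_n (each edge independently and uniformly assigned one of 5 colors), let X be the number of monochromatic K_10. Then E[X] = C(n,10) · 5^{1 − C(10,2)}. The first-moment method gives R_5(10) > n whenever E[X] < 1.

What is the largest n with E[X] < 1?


We need C(n, 10) · 5^{1 − 45} < 1, i.e. C(n, 10) < 5^{45 − 1} = 5684341886080801486968994140625.
Check values of n near the boundary:
  n = 5386: C(5386, 10) = 5613966214234562222231428510561; 5613966214234562222231428510561 < 5684341886080801486968994140625? YES
  n = 5387: C(5387, 10) = 5624406917627224603154306376491; 5624406917627224603154306376491 < 5684341886080801486968994140625? YES
  n = 5388: C(5388, 10) = 5634865093375880654852250419586; 5634865093375880654852250419586 < 5684341886080801486968994140625? YES
  n = 5389: C(5389, 10) = 5645340767466558997768874792926; 5645340767466558997768874792926 < 5684341886080801486968994140625? YES
  n = 5390: C(5390, 10) = 5655833965919099070255434039753; 5655833965919099070255434039753 < 5684341886080801486968994140625? YES
  n = 5391: C(5391, 10) = 5666344714787188828795213697883; 5666344714787188828795213697883 < 5684341886080801486968994140625? YES
  n = 5392: C(5392, 10) = 5676873040158402483252283957448; 5676873040158402483252283957448 < 5684341886080801486968994140625? YES
  n = 5393: C(5393, 10) = 5687418968154238267170642278008; 5687418968154238267170642278008 < 5684341886080801486968994140625? NO
  n = 5394: C(5394, 10) = 5697982524930156243149785372878; 5697982524930156243149785372878 < 5684341886080801486968994140625? NO
The largest n with C(n, 10) < 5684341886080801486968994140625 is n = 5392 (where E[X] = 5676873040158402483252283957448/5684341886080801486968994140625 ≈ 0.998686). Hence R_5(10) > 5392, i.e. R_5(10) ≥ 5393.

Largest n = 5392; hence R_5(10) > 5392.


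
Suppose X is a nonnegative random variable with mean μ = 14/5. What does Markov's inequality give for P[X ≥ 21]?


μ = E[X] = 14/5, a = 21.
Markov: P[X ≥ 21] ≤ μ/a = (14/5)/21 = 2/15.
Numerically: ≈ 0.13333.
(Since a = 21 > μ = 2.80000, the bound 2/15 is < 1 and informative.)

P[X ≥ 21] ≤ 2/15 ≈ 0.13333.


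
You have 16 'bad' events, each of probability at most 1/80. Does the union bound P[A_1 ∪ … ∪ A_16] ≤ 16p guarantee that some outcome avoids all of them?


Union bound: P[∪_{i=1}^{16} A_i] ≤ Σ_i P[A_i] ≤ 16·p = 16·(1/80) = 1/5.
Numerically: 1/5 ≈ 0.2000.
Is 1/5 < 1? YES.
Since P[∪ A_i] ≤ 1/5 < 1, the complement has P[∩ A_i^c] ≥ 1 − 1/5 = 4/5 > 0, so some outcome avoids every A_i.

16·p = 1/5 ≈ 0.2000; existence CERTIFIED by the union bound.


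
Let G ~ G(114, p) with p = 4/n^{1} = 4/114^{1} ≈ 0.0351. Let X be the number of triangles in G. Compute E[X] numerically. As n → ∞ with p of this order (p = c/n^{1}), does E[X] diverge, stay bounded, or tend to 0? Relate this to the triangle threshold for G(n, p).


Number of potential triangles: C(114, 3) = 240464.
Each occurs with probability p³ ≈ (0.0351)³ ≈ 4.31982e-05.
By linearity: E[X] = C(114, 3)·p³ ≈ 240464 · 4.31982e-05 ≈ 10.388.
Here α = 1, so p = 4/n is exactly at the triangle threshold p ~ 1/n. Asymptotically E[X] → c³/6 = 4³/6 = 32/3 ≈ 10.667, a bounded constant. In this regime the triangle count is asymptotically Poisson(c³/6).

E[X] ≈ 10.388; in regime p = Θ(1/n^{1}) E[X] stays bounded (at the triangle threshold p ~ 1/n).


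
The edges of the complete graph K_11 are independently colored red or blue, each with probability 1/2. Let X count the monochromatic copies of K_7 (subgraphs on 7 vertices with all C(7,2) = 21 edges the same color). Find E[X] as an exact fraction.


Let X = Σ_S X_S over the C(11, 7) = 330 subsets S of size 7, where X_S = 1 if the K_7 on S is monochromatic.
For a fixed S, the K_7 on S has C(7, 2) = 21 edges. P[all 21 edges red] = (1/2)^21, and likewise for blue, so P[monochromatic] = 2·(1/2)^21 = 2^{1 − 21} = 1/1048576.
Summing: E[X] = C(11, 7) · 2^{1 − 21} = 330 · 1/1048576 = 165/524288.
Numerically: E[X] ≈ 0.000.

E[X] = C(11,7)·2^(1−C(7,2)) = 165/524288 ≈ 0.000.


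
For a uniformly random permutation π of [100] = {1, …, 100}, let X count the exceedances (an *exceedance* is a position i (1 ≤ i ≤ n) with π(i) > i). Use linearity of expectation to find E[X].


Write X = Σ_{i=1}^{100} X_i, where X_i = 1_{π(i) > i}.
For each fixed i, π(i) is uniform over {1, …, 100} (marginal of a uniform permutation), so P[π(i) > i] = (n − i)/n. Summing: Σ_{i=1}^{100} (n − i)/n = (0 + 1 + … + 99)/100 = 100(100 − 1)/(2·100) = (100 − 1)/2.
Hence E[X] = Σ_{i=1}^{100} (100 − i)/100 = 99/2 ≈ 49.5000.

E[X] = 99/2 = 49.5000.


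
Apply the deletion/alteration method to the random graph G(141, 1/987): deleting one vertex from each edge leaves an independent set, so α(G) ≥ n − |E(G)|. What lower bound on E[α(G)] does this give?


E[|E(G)|] = C(141, 2)·p = 9870 · (1/987) = 10.
E[α(G)] ≥ n − E[|E(G)|] = 141 − 10 = 131.
Numerically: ≈ 131.000000.
(This is only a lower bound; the true E[α(G)] may be larger.)

E[α(G)] ≥ 131 ≈ 131.000000.


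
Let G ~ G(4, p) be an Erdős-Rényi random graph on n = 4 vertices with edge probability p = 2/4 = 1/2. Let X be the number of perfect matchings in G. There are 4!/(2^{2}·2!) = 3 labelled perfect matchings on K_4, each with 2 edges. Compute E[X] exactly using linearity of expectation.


K_4 has 4!/(2^{2}·2!) = 3 labelled perfect matchings.
For each such perfect matching H, let X_H = 1 if all 2 edges of H are present in G. Then P[X_H = 1] = p^{2} = (1/2)^{2} = 1/4.
By linearity of expectation: E[X] = Σ_H E[X_H] = 3 · p^{2} = 3 · 1/4 = 3/4.
Numerically: E[X] ≈ 0.75.

E[X] = 3 · (1/2)^{2} = 3/4 ≈ 0.75.


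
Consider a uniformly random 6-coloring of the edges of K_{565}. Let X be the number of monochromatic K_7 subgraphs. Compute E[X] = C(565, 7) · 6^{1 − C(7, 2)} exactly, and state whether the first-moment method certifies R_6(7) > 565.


E[X] = C(565, 7) · 6^{1 − 21} = 3513212521235560 · 6^{−20} = 3513212521235560/3656158440062976.
As a reduced fraction: E[X] = 439151565154445/457019805007872 ≈ 0.961.
Is E[X] < 1? YES.
Since E[X] < 1, there exists a 6-coloring of K_{565} with no monochromatic K_7; hence R_6(7) > 565.

E[X] = 439151565154445/457019805007872 ≈ 0.961; E[X] < 1, so R_6(7) > 565.
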